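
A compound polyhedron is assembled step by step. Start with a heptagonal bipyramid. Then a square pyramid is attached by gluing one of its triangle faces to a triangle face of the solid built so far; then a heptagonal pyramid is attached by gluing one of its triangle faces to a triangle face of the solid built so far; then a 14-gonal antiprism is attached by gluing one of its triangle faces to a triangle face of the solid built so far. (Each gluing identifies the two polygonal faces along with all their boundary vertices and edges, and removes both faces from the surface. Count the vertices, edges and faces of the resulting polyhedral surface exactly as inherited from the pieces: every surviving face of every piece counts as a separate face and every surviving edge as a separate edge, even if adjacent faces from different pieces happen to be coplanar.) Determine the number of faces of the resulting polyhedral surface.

51

A heptagonal bipyramid: V=9, E=21, F=14.
Attach a square pyramid (V=5, E=8, F=5) along a 3-gon: merge 3 vertices and 3 edges, delete both glued faces → V=11, E=26, F=17.
Attach a heptagonal pyramid (V=8, E=14, F=8) along a 3-gon: merge 3 vertices and 3 edges, delete both glued faces → V=16, E=37, F=23.
Attach a 14-gonal antiprism (V=28, E=56, F=30) along a 3-gon: merge 3 vertices and 3 edges, delete both glued faces → V=41, E=90, F=51.
Check: V − E + F = 41 − 90 + 51 = 2.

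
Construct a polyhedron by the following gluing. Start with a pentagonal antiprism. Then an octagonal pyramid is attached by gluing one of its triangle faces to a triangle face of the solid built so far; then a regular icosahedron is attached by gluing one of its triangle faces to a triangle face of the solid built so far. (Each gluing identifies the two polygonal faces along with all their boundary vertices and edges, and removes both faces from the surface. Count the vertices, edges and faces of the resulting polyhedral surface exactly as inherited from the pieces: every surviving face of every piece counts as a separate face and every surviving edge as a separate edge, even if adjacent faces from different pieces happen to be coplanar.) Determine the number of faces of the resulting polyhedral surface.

37

A pentagonal antiprism: V=10, E=20, F=12.
Attach an octagonal pyramid (V=9, E=16, F=9) along a 3-gon: merge 3 vertices and 3 edges, delete both glued faces → V=16, E=33, F=19.
Attach a regular icosahedron (V=12, E=30, F=20) along a 3-gon: merge 3 vertices and 3 edges, delete both glued faces → V=25, E=60, F=37.
Check: V − E + F = 25 − 60 + 37 = 2.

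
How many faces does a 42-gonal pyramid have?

43

A pyramid on an n-gon base has one n-gon and n triangles: V = 42 + 1 = 43, E = 2·42 = 84, F = 42 + 1 = 43.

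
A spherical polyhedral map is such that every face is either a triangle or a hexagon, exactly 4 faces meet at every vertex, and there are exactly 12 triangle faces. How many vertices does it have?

12

Let x be the number of hexagons; then F = 12 + x.
Edge–face incidences: 2E = 3·12 + 6·x = 36 + 6x.
Every vertex has degree 4, so 4V = 2E.
Euler: V − E + F = 2 ⇒ (2E)/4 − E + (12 + x) = 2.
Multiply by 8: 2·(2E) − 4·(2E) + 8·(12 + x) = 16, i.e. 96 + 8x − 2·(36 + 6x) = 16.
Collecting terms: −4x + 24 = 16, so −4x = −8, so x = 2.
Then 2E = 36 + 6·2 = 48, so E = 24, V = 2E/4 = 12, F = 12 + 2 = 14.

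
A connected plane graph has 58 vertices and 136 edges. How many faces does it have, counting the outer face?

Euler's formula for a connected plane graph: V − E + F = 2, so F = 2 − 58 + 136 = 80.

80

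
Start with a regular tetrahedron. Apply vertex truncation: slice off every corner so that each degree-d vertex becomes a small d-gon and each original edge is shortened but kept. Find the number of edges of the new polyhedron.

The base solid has V = 4, E = 6, F = 4.
Truncation replaces each original edge-end by a new vertex, so V′ = 2E = 12.
Each original edge survives, and each old vertex of degree d contributes d new edges; summing degrees gives Σd = 2E, so E′ = E + 2E = 3E = 18.
Each original face survives and each original vertex becomes one new face: F′ = F + V = 8.

18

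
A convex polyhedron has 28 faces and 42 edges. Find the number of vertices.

16

Here V − E + F = 2.
V = 2 + E − F = 2 + 42 − 28 = 16.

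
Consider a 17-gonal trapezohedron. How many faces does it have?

The n-trapezohedron (dual of the n-antiprism) has V = 2·17 + 2 = 36, E = 4·17 = 68, F = 2·17 = 34.

34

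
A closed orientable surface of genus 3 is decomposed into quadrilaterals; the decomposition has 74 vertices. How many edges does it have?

156

χ = 2 − 2·3 = -4, and every face is a square so 4F = 2E.
V − E + F = -4 with E = 4F/2 gives 74 − (4/2 − 1)·F = -4, so F = 78 and E = 156.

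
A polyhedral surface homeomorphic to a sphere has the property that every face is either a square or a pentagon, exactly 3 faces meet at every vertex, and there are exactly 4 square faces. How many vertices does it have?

12

Let x be the number of pentagons; then F = 4 + x.
Edge–face incidences: 2E = 4·4 + 5·x = 16 + 5x.
Every vertex has degree 3, so 3V = 2E.
Euler: V − E + F = 2 ⇒ (2E)/3 − E + (4 + x) = 2.
Multiply by 6: 2·(2E) − 3·(2E) + 6·(4 + x) = 12, i.e. 24 + 6x − (16 + 5x) = 12.
Collecting terms: x + 8 = 12, so x = 4.
Then 2E = 16 + 5·4 = 36, so E = 18, V = 2E/3 = 12, F = 4 + 4 = 8.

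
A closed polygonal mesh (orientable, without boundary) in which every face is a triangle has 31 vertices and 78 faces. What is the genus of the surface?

5

Every face is a triangle, so 2E = 3·78 = 234, giving E = 117.
χ = V − E + F = 31 − 117 + 78 = -8.
For a closed orientable surface χ = 2 − 2g, so g = (2 − (-8))/2 = 5.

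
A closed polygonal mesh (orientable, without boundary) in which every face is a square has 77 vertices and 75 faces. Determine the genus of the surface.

Every face is a square, so 2E = 4·75 = 300, giving E = 150.
χ = V − E + F = 77 − 150 + 75 = 2.
For a closed orientable surface χ = 2 − 2g, so g = (2 − (2))/2 = 0.

0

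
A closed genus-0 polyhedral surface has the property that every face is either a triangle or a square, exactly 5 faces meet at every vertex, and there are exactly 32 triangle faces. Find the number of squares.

Let x be the number of squares; then F = 32 + x.
Edge–face incidences: 2E = 3·32 + 4·x = 96 + 4x.
Every vertex has degree 5, so 5V = 2E.
Euler: V − E + F = 2 ⇒ (2E)/5 − E + (32 + x) = 2.
Multiply by 10: 2·(2E) − 5·(2E) + 10·(32 + x) = 20, i.e. 320 + 10x − 3·(96 + 4x) = 20.
Collecting terms: −2x + 32 = 20, so −2x = −12, so x = 6.
Then 2E = 96 + 4·6 = 120, so E = 60, V = 2E/5 = 24, F = 32 + 6 = 38.

6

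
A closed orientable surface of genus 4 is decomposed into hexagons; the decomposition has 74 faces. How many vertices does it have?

142

χ = 2 − 2·4 = -6, and every face is a hexagon so 6F = 2E.
E = 6·74/2 = 222. Then V = -6 + E − F = -6 + 222 − 74 = 142.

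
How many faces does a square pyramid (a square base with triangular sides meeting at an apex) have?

5

A pyramid on an n-gon base has one n-gon and n triangles: V = 4 + 1 = 5, E = 2·4 = 8, F = 4 + 1 = 5.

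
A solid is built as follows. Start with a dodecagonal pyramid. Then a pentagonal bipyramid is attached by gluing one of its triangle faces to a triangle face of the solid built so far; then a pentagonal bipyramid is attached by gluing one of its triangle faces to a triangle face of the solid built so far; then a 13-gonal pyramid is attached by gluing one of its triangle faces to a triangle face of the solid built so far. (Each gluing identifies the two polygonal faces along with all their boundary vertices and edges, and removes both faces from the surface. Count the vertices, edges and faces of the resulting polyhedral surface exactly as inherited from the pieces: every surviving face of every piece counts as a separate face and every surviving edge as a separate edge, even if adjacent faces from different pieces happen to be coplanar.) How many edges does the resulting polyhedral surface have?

A dodecagonal pyramid: V=13, E=24, F=13.
Attach a pentagonal bipyramid (V=7, E=15, F=10) along a 3-gon: merge 3 vertices and 3 edges, delete both glued faces → V=17, E=36, F=21.
Attach a pentagonal bipyramid (V=7, E=15, F=10) along a 3-gon: merge 3 vertices and 3 edges, delete both glued faces → V=21, E=48, F=29.
Attach a 13-gonal pyramid (V=14, E=26, F=14) along a 3-gon: merge 3 vertices and 3 edges, delete both glued faces → V=32, E=71, F=41.
Check: V − E + F = 32 − 71 + 41 = 2.

71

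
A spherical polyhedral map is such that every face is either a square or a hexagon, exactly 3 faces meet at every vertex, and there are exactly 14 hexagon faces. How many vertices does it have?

36

Let x be the number of squares; then F = 14 + x.
Edge–face incidences: 2E = 6·14 + 4·x = 84 + 4x.
Every vertex has degree 3, so 3V = 2E.
Euler: V − E + F = 2 ⇒ (2E)/3 − E + (14 + x) = 2.
Multiply by 6: 2·(2E) − 3·(2E) + 6·(14 + x) = 12, i.e. 84 + 6x − (84 + 4x) = 12.
Collecting terms: 2x = 12, so x = 6.
Then 2E = 84 + 4·6 = 108, so E = 54, V = 2E/3 = 36, F = 14 + 6 = 20.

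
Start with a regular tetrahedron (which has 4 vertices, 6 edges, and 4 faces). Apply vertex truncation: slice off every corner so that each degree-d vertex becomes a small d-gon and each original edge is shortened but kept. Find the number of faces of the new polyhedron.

8

Truncation replaces each original edge-end by a new vertex, so V′ = 2E = 12.
Each original edge survives, and each old vertex of degree d contributes d new edges; summing degrees gives Σd = 2E, so E′ = E + 2E = 3E = 18.
Each original face survives and each original vertex becomes one new face: F′ = F + V = 8.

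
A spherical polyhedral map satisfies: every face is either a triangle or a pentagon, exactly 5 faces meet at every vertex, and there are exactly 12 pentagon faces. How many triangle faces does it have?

80

Let x be the number of triangles; then F = 12 + x.
Edge–face incidences: 2E = 5·12 + 3·x = 60 + 3x.
Every vertex has degree 5, so 5V = 2E.
Euler: V − E + F = 2 ⇒ (2E)/5 − E + (12 + x) = 2.
Multiply by 10: 2·(2E) − 5·(2E) + 10·(12 + x) = 20, i.e. 120 + 10x − 3·(60 + 3x) = 20.
Collecting terms: x − 60 = 20, so x = 80.
Then 2E = 60 + 3·80 = 300, so E = 150, V = 2E/5 = 60, F = 12 + 80 = 92.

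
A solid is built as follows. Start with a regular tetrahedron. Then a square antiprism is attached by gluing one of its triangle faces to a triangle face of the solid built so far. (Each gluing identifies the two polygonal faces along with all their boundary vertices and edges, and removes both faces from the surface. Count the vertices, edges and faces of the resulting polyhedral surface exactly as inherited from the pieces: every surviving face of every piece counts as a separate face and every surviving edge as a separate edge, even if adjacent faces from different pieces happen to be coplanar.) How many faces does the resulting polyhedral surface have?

A regular tetrahedron: V=4, E=6, F=4.
Attach a square antiprism (V=8, E=16, F=10) along a 3-gon: merge 3 vertices and 3 edges, delete both glued faces → V=9, E=19, F=12.
Check: V − E + F = 9 − 19 + 12 = 2.

12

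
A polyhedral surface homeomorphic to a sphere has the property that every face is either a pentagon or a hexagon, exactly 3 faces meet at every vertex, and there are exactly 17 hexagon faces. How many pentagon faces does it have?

Let x be the number of pentagons; then F = 17 + x.
Edge–face incidences: 2E = 6·17 + 5·x = 102 + 5x.
Every vertex has degree 3, so 3V = 2E.
Euler: V − E + F = 2 ⇒ (2E)/3 − E + (17 + x) = 2.
Multiply by 6: 2·(2E) − 3·(2E) + 6·(17 + x) = 12, i.e. 102 + 6x − (102 + 5x) = 12.
Collecting terms: x = 12.
Then 2E = 102 + 5·12 = 162, so E = 81, V = 2E/3 = 54, F = 17 + 12 = 29.

12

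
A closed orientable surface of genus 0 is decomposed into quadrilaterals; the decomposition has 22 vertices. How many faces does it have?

χ = 2 − 2·0 = 2, and every face is a square so 4F = 2E.
V − E + F = 2 with E = 4F/2 gives 22 − (4/2 − 1)·F = 2, so F = 20 and E = 40.

20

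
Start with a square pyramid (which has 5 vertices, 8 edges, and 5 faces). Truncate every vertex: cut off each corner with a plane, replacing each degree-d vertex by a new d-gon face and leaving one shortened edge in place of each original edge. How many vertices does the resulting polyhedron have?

16

Truncation replaces each original edge-end by a new vertex, so V′ = 2E = 16.
Each original edge survives, and each old vertex of degree d contributes d new edges; summing degrees gives Σd = 2E, so E′ = E + 2E = 3E = 24.
Each original face survives and each original vertex becomes one new face: F′ = F + V = 10.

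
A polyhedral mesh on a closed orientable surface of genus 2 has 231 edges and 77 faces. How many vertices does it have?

For a closed orientable surface of genus 2, χ = 2 − 2·2 = -2.
V = -2 + E − F = -2 + 231 − 77 = 152.

152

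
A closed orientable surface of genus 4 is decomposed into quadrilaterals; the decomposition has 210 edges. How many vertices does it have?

99

χ = 2 − 2·4 = -6, and every face is a square so 4F = 2E.
F = 2E/4 = 105. Then V = -6 + E − F = -6 + 210 − 105 = 99.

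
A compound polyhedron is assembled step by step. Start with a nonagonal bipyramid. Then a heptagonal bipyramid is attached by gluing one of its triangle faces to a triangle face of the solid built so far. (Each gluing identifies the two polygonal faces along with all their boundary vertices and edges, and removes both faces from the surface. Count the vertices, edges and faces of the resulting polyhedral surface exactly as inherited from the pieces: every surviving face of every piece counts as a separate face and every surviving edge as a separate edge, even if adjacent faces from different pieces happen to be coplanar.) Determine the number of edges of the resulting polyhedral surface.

45

A nonagonal bipyramid: V=11, E=27, F=18.
Attach a heptagonal bipyramid (V=9, E=21, F=14) along a 3-gon: merge 3 vertices and 3 edges, delete both glued faces → V=17, E=45, F=30.
Check: V − E + F = 17 − 45 + 30 = 2.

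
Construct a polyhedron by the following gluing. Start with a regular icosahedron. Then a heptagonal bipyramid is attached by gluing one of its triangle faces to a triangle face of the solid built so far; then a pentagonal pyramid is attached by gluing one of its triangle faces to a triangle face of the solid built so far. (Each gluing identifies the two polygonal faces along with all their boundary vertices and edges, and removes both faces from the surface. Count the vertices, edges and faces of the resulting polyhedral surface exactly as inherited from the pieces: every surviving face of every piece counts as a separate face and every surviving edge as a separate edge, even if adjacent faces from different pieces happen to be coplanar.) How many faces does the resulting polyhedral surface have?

A regular icosahedron: V=12, E=30, F=20.
Attach a heptagonal bipyramid (V=9, E=21, F=14) along a 3-gon: merge 3 vertices and 3 edges, delete both glued faces → V=18, E=48, F=32.
Attach a pentagonal pyramid (V=6, E=10, F=6) along a 3-gon: merge 3 vertices and 3 edges, delete both glued faces → V=21, E=55, F=36.
Check: V − E + F = 21 − 55 + 36 = 2.

36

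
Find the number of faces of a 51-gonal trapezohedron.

The n-trapezohedron (dual of the n-antiprism) has V = 2·51 + 2 = 104, E = 4·51 = 204, F = 2·51 = 102.
Check: V − E + F = 104 − 204 + 102 = 2.

102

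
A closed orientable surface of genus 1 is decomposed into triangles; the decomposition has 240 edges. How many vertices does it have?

χ = 2 − 2·1 = 0, and every face is a triangle so 3F = 2E.
F = 2E/3 = 160. Then V = 0 + E − F = 0 + 240 − 160 = 80.

80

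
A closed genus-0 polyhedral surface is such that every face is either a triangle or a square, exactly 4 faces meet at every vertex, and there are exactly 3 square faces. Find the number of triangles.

Let x be the number of triangles; then F = 3 + x.
Edge–face incidences: 2E = 4·3 + 3·x = 12 + 3x.
Every vertex has degree 4, so 4V = 2E.
Euler: V − E + F = 2 ⇒ (2E)/4 − E + (3 + x) = 2.
Multiply by 8: 2·(2E) − 4·(2E) + 8·(3 + x) = 16, i.e. 24 + 8x − 2·(12 + 3x) = 16.
Collecting terms: 2x = 16, so x = 8.
Then 2E = 12 + 3·8 = 36, so E = 18, V = 2E/4 = 9, F = 3 + 8 = 11.

8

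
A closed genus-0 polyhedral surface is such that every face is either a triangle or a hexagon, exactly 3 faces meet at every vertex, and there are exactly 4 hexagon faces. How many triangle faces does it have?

Let x be the number of triangles; then F = 4 + x.
Edge–face incidences: 2E = 6·4 + 3·x = 24 + 3x.
Every vertex has degree 3, so 3V = 2E.
Euler: V − E + F = 2 ⇒ (2E)/3 − E + (4 + x) = 2.
Multiply by 6: 2·(2E) − 3·(2E) + 6·(4 + x) = 12, i.e. 24 + 6x − (24 + 3x) = 12.
Collecting terms: 3x = 12, so x = 4.
Then 2E = 24 + 3·4 = 36, so E = 18, V = 2E/3 = 12, F = 4 + 4 = 8.

4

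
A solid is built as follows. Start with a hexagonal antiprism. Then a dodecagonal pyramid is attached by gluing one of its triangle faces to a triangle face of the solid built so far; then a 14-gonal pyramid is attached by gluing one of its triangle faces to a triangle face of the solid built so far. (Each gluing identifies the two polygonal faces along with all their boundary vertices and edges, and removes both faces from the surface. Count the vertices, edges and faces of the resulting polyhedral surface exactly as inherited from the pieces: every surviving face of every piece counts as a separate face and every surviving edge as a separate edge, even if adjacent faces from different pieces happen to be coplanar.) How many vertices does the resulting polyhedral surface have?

A hexagonal antiprism: V=12, E=24, F=14.
Attach a dodecagonal pyramid (V=13, E=24, F=13) along a 3-gon: merge 3 vertices and 3 edges, delete both glued faces → V=22, E=45, F=25.
Attach a 14-gonal pyramid (V=15, E=28, F=15) along a 3-gon: merge 3 vertices and 3 edges, delete both glued faces → V=34, E=70, F=38.
Check: V − E + F = 34 − 70 + 38 = 2.

34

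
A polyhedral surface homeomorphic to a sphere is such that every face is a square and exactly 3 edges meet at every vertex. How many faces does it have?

Each face has 4 edges and each edge borders two faces, so 2E = 4F.
Each vertex has degree 3, so 3V = 2E and hence V = 4F/3.
Euler: V − E + F = 2 ⇒ (4F/3) − (4F/2) + F = 2.
Multiply by 6: (8 − 12 + 6)F = 12, i.e. 2F = 12.
So F = 6, E = 4·6/2 = 12, V = 4·6/3 = 8.

6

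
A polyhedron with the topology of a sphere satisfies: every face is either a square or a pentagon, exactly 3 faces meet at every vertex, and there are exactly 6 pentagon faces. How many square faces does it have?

3

Let x be the number of squares; then F = 6 + x.
Edge–face incidences: 2E = 5·6 + 4·x = 30 + 4x.
Every vertex has degree 3, so 3V = 2E.
Euler: V − E + F = 2 ⇒ (2E)/3 − E + (6 + x) = 2.
Multiply by 6: 2·(2E) − 3·(2E) + 6·(6 + x) = 12, i.e. 36 + 6x − (30 + 4x) = 12.
Collecting terms: 2x + 6 = 12, so 2x = 6, so x = 3.
Then 2E = 30 + 4·3 = 42, so E = 21, V = 2E/3 = 14, F = 6 + 3 = 9.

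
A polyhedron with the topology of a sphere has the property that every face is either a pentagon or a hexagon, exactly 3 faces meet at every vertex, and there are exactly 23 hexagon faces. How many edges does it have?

Let x be the number of pentagons; then F = 23 + x.
Edge–face incidences: 2E = 6·23 + 5·x = 138 + 5x.
Every vertex has degree 3, so 3V = 2E.
Euler: V − E + F = 2 ⇒ (2E)/3 − E + (23 + x) = 2.
Multiply by 6: 2·(2E) − 3·(2E) + 6·(23 + x) = 12, i.e. 138 + 6x − (138 + 5x) = 12.
Collecting terms: x = 12.
Then 2E = 138 + 5·12 = 198, so E = 99, V = 2E/3 = 66, F = 23 + 12 = 35.

99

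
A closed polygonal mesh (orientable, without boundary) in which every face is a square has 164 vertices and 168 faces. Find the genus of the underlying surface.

Every face is a square, so 2E = 4·168 = 672, giving E = 336.
χ = V − E + F = 164 − 336 + 168 = -4.
For a closed orientable surface χ = 2 − 2g, so g = (2 − (-4))/2 = 3.

3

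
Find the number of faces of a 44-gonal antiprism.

90

An antiprism on an n-gon has two n-gon caps and 2n triangles: V = 2·44 = 88, E = 4·44 = 176, F = 2·44 + 2 = 90.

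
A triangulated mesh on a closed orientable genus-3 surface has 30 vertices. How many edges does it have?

102

χ = 2 − 2·3 = -4, and every face is a triangle so 3F = 2E.
V − E + F = -4 with E = 3F/2 gives 30 − (3/2 − 1)·F = -4, so F = 68 and E = 102.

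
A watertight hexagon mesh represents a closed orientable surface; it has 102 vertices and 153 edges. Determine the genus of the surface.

1

Every face is a hexagon and each edge borders two faces, so 6F = 2·153, giving F = 51.
χ = V − E + F = 102 − 153 + 51 = 0.
For a closed orientable surface χ = 2 − 2g, so g = (2 − (0))/2 = 1.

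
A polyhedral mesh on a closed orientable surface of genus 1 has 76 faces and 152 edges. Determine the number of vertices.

For a closed orientable surface of genus 1, χ = 2 − 2·1 = 0.
V = 0 + E − F = 0 + 152 − 76 = 76.

76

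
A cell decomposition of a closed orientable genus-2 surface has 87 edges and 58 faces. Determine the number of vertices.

For a closed orientable surface of genus 2, χ = 2 − 2·2 = -2.
V = -2 + E − F = -2 + 87 − 58 = 27.

27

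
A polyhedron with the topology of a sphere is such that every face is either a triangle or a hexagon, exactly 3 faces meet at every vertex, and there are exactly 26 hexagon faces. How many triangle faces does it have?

Let x be the number of triangles; then F = 26 + x.
Edge–face incidences: 2E = 6·26 + 3·x = 156 + 3x.
Every vertex has degree 3, so 3V = 2E.
Euler: V − E + F = 2 ⇒ (2E)/3 − E + (26 + x) = 2.
Multiply by 6: 2·(2E) − 3·(2E) + 6·(26 + x) = 12, i.e. 156 + 6x − (156 + 3x) = 12.
Collecting terms: 3x = 12, so x = 4.
Then 2E = 156 + 3·4 = 168, so E = 84, V = 2E/3 = 56, F = 26 + 4 = 30.

4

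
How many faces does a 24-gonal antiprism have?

50

An antiprism on an n-gon has two n-gon caps and 2n triangles: V = 2·24 = 48, E = 4·24 = 96, F = 2·24 + 2 = 50.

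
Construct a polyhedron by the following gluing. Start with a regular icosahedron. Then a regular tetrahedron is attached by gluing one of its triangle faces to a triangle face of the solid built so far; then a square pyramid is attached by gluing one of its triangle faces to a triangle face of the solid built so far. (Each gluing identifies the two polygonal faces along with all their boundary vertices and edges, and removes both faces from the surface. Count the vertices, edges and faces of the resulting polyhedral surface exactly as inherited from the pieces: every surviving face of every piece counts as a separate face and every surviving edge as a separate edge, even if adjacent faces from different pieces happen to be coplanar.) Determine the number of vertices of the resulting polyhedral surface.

A regular icosahedron: V=12, E=30, F=20.
Attach a regular tetrahedron (V=4, E=6, F=4) along a 3-gon: merge 3 vertices and 3 edges, delete both glued faces → V=13, E=33, F=22.
Attach a square pyramid (V=5, E=8, F=5) along a 3-gon: merge 3 vertices and 3 edges, delete both glued faces → V=15, E=38, F=25.
Check: V − E + F = 15 − 38 + 25 = 2.

15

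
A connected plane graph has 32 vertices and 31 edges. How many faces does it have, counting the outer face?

1

Euler's formula for a connected plane graph: V − E + F = 2, so F = 2 − 32 + 31 = 1.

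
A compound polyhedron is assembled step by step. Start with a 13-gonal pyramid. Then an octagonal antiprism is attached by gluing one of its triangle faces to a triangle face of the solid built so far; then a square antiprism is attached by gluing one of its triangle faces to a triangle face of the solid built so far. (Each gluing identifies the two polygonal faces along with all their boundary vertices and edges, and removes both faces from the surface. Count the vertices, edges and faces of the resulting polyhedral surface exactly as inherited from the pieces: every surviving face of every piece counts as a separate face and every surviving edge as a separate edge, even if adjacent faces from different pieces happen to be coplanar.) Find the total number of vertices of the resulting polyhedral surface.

32

A 13-gonal pyramid: V=14, E=26, F=14.
Attach an octagonal antiprism (V=16, E=32, F=18) along a 3-gon: merge 3 vertices and 3 edges, delete both glued faces → V=27, E=55, F=30.
Attach a square antiprism (V=8, E=16, F=10) along a 3-gon: merge 3 vertices and 3 edges, delete both glued faces → V=32, E=68, F=38.
Check: V − E + F = 32 − 68 + 38 = 2.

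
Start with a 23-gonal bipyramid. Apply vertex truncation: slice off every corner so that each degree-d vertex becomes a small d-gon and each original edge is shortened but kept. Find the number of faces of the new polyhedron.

The base solid has V = 25, E = 69, F = 46.
Truncation replaces each original edge-end by a new vertex, so V′ = 2E = 138.
Each original edge survives, and each old vertex of degree d contributes d new edges; summing degrees gives Σd = 2E, so E′ = E + 2E = 3E = 207.
Each original face survives and each original vertex becomes one new face: F′ = F + V = 71.

71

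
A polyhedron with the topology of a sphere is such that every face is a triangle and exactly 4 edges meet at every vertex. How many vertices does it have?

6

Each face has 3 edges and each edge borders two faces, so 2E = 3F.
Each vertex has degree 4, so 4V = 2E and hence V = 3F/4.
Euler: V − E + F = 2 ⇒ (3F/4) − (3F/2) + F = 2.
Multiply by 8: (6 − 12 + 8)F = 16, i.e. 2F = 16.
So F = 8, E = 3·8/2 = 12, V = 3·8/4 = 6.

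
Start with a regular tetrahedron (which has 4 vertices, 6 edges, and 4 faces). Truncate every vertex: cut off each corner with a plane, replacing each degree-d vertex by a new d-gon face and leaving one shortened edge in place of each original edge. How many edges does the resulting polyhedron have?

18

Truncation replaces each original edge-end by a new vertex, so V′ = 2E = 12.
Each original edge survives, and each old vertex of degree d contributes d new edges; summing degrees gives Σd = 2E, so E′ = E + 2E = 3E = 18.
Each original face survives and each original vertex becomes one new face: F′ = F + V = 8.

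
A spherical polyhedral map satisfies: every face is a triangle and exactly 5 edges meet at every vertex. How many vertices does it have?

Each face has 3 edges and each edge borders two faces, so 2E = 3F.
Each vertex has degree 5, so 5V = 2E and hence V = 3F/5.
Euler: V − E + F = 2 ⇒ (3F/5) − (3F/2) + F = 2.
Multiply by 10: (6 − 15 + 10)F = 20, i.e. 1F = 20.
So F = 20, E = 3·20/2 = 30, V = 3·20/5 = 12.

12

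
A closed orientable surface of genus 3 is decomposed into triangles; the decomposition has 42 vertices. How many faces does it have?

χ = 2 − 2·3 = -4, and every face is a triangle so 3F = 2E.
V − E + F = -4 with E = 3F/2 gives 42 − (3/2 − 1)·F = -4, so F = 92 and E = 138.

92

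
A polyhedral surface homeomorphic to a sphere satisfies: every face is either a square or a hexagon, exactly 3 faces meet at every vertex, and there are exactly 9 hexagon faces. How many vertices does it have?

26

Let x be the number of squares; then F = 9 + x.
Edge–face incidences: 2E = 6·9 + 4·x = 54 + 4x.
Every vertex has degree 3, so 3V = 2E.
Euler: V − E + F = 2 ⇒ (2E)/3 − E + (9 + x) = 2.
Multiply by 6: 2·(2E) − 3·(2E) + 6·(9 + x) = 12, i.e. 54 + 6x − (54 + 4x) = 12.
Collecting terms: 2x = 12, so x = 6.
Then 2E = 54 + 4·6 = 78, so E = 39, V = 2E/3 = 26, F = 9 + 6 = 15.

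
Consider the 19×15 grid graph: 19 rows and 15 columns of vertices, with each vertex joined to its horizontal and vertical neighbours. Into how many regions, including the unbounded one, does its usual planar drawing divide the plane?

The grid has V = 19·15 = 285 vertices and E = 19·14 + 15·18 = 536 edges.
F = 2 − V + E = 2 − 285 + 536 = 253.

253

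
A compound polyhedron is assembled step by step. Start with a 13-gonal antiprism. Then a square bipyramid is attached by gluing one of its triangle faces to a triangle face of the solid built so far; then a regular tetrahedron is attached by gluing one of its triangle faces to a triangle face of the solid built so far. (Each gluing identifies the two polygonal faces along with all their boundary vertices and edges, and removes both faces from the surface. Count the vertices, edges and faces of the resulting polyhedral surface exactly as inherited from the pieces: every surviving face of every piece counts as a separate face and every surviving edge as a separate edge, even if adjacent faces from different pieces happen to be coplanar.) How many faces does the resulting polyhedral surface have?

A 13-gonal antiprism: V=26, E=52, F=28.
Attach a square bipyramid (V=6, E=12, F=8) along a 3-gon: merge 3 vertices and 3 edges, delete both glued faces → V=29, E=61, F=34.
Attach a regular tetrahedron (V=4, E=6, F=4) along a 3-gon: merge 3 vertices and 3 edges, delete both glued faces → V=30, E=64, F=36.
Check: V − E + F = 30 − 64 + 36 = 2.

36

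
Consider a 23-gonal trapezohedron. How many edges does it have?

The n-trapezohedron (dual of the n-antiprism) has V = 2·23 + 2 = 48, E = 4·23 = 92, F = 2·23 = 46.

92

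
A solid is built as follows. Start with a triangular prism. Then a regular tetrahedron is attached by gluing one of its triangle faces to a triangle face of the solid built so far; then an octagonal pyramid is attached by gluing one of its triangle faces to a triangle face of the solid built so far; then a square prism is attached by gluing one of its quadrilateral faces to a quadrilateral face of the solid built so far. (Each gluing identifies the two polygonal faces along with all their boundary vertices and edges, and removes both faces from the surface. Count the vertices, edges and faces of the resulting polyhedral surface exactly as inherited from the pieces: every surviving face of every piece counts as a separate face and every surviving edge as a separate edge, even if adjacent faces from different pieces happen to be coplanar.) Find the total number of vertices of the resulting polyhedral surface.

17

A triangular prism: V=6, E=9, F=5.
Attach a regular tetrahedron (V=4, E=6, F=4) along a 3-gon: merge 3 vertices and 3 edges, delete both glued faces → V=7, E=12, F=7.
Attach an octagonal pyramid (V=9, E=16, F=9) along a 3-gon: merge 3 vertices and 3 edges, delete both glued faces → V=13, E=25, F=14.
Attach a square prism (V=8, E=12, F=6) along a 4-gon: merge 4 vertices and 4 edges, delete both glued faces → V=17, E=33, F=18.
Check: V − E + F = 17 − 33 + 18 = 2.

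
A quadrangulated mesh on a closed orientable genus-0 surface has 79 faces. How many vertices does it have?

81

χ = 2 − 2·0 = 2, and every face is a square so 4F = 2E.
E = 4·79/2 = 158. Then V = 2 + E − F = 2 + 158 − 79 = 81.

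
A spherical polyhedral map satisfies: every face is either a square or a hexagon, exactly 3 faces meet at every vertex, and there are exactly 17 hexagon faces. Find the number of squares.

6

Let x be the number of squares; then F = 17 + x.
Edge–face incidences: 2E = 6·17 + 4·x = 102 + 4x.
Every vertex has degree 3, so 3V = 2E.
Euler: V − E + F = 2 ⇒ (2E)/3 − E + (17 + x) = 2.
Multiply by 6: 2·(2E) − 3·(2E) + 6·(17 + x) = 12, i.e. 102 + 6x − (102 + 4x) = 12.
Collecting terms: 2x = 12, so x = 6.
Then 2E = 102 + 4·6 = 126, so E = 63, V = 2E/3 = 42, F = 17 + 6 = 23.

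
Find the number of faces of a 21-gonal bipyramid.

A bipyramid over an n-gon has 2n triangular faces and n + 2 vertices: V = 21 + 2 = 23, E = 3·21 = 63, F = 2·21 = 42.

42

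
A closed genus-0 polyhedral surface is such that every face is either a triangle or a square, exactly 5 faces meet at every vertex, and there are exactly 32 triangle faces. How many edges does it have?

60

Let x be the number of squares; then F = 32 + x.
Edge–face incidences: 2E = 3·32 + 4·x = 96 + 4x.
Every vertex has degree 5, so 5V = 2E.
Euler: V − E + F = 2 ⇒ (2E)/5 − E + (32 + x) = 2.
Multiply by 10: 2·(2E) − 5·(2E) + 10·(32 + x) = 20, i.e. 320 + 10x − 3·(96 + 4x) = 20.
Collecting terms: −2x + 32 = 20, so −2x = −12, so x = 6.
Then 2E = 96 + 4·6 = 120, so E = 60, V = 2E/5 = 24, F = 32 + 6 = 38.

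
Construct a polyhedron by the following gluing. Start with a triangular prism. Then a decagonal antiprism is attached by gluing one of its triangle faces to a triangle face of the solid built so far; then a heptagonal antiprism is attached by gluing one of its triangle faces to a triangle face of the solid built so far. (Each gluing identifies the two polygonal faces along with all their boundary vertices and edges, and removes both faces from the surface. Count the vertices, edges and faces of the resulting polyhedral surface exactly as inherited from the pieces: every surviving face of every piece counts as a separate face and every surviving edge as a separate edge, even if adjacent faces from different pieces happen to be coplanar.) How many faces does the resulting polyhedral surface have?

A triangular prism: V=6, E=9, F=5.
Attach a decagonal antiprism (V=20, E=40, F=22) along a 3-gon: merge 3 vertices and 3 edges, delete both glued faces → V=23, E=46, F=25.
Attach a heptagonal antiprism (V=14, E=28, F=16) along a 3-gon: merge 3 vertices and 3 edges, delete both glued faces → V=34, E=71, F=39.
Check: V − E + F = 34 − 71 + 39 = 2.

39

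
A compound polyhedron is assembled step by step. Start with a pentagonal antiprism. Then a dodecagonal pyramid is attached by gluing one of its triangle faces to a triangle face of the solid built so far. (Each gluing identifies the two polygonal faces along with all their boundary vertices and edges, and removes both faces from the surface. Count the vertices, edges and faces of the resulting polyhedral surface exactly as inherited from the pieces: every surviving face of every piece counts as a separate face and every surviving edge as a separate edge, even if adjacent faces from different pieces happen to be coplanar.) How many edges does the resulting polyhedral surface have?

41

A pentagonal antiprism: V=10, E=20, F=12.
Attach a dodecagonal pyramid (V=13, E=24, F=13) along a 3-gon: merge 3 vertices and 3 edges, delete both glued faces → V=20, E=41, F=23.
Check: V − E + F = 20 − 41 + 23 = 2.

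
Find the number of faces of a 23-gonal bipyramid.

A bipyramid over an n-gon has 2n triangular faces and n + 2 vertices: V = 23 + 2 = 25, E = 3·23 = 69, F = 2·23 = 46.

46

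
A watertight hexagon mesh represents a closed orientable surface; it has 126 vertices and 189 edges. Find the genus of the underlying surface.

1

Every face is a hexagon and each edge borders two faces, so 6F = 2·189, giving F = 63.
χ = V − E + F = 126 − 189 + 63 = 0.
For a closed orientable surface χ = 2 − 2g, so g = (2 − (0))/2 = 1.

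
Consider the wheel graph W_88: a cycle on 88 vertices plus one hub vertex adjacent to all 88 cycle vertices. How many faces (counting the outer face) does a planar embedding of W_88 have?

89

W_88 has V = 88 + 1 = 89 vertices and E = 2·88 = 176 edges.
By Euler's formula F = 2 − V + E = 2 − 89 + 176 = 89.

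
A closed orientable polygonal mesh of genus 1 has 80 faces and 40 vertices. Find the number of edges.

For a closed orientable surface of genus 1, χ = 2 − 2·1 = 0.
E = V + F − (0) = 40 + 80 − (0) = 120.

120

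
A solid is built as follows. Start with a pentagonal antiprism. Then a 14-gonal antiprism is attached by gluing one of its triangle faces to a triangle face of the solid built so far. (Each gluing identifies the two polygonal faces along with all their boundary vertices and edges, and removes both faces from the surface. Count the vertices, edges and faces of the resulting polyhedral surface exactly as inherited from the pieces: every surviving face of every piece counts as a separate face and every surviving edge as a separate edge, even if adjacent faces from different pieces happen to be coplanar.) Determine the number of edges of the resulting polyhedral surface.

A pentagonal antiprism: V=10, E=20, F=12.
Attach a 14-gonal antiprism (V=28, E=56, F=30) along a 3-gon: merge 3 vertices and 3 edges, delete both glued faces → V=35, E=73, F=40.
Check: V − E + F = 35 − 73 + 40 = 2.

73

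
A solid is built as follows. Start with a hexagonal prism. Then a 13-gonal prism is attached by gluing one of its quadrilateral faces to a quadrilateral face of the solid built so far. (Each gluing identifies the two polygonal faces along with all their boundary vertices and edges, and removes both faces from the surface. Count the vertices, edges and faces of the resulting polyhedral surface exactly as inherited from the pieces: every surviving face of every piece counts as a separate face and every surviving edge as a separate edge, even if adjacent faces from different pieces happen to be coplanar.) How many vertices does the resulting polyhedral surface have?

34

A hexagonal prism: V=12, E=18, F=8.
Attach a 13-gonal prism (V=26, E=39, F=15) along a 4-gon: merge 4 vertices and 4 edges, delete both glued faces → V=34, E=53, F=21.
Check: V − E + F = 34 − 53 + 21 = 2.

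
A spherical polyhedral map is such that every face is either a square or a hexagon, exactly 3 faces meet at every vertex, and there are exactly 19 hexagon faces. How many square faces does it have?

6

Let x be the number of squares; then F = 19 + x.
Edge–face incidences: 2E = 6·19 + 4·x = 114 + 4x.
Every vertex has degree 3, so 3V = 2E.
Euler: V − E + F = 2 ⇒ (2E)/3 − E + (19 + x) = 2.
Multiply by 6: 2·(2E) − 3·(2E) + 6·(19 + x) = 12, i.e. 114 + 6x − (114 + 4x) = 12.
Collecting terms: 2x = 12, so x = 6.
Then 2E = 114 + 4·6 = 138, so E = 69, V = 2E/3 = 46, F = 19 + 6 = 25.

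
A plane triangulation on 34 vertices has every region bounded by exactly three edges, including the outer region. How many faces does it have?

64

In a plane triangulation 3F = 2E and V − E + F = 2, so F = 2V − 4 = 2·34 − 4 = 64.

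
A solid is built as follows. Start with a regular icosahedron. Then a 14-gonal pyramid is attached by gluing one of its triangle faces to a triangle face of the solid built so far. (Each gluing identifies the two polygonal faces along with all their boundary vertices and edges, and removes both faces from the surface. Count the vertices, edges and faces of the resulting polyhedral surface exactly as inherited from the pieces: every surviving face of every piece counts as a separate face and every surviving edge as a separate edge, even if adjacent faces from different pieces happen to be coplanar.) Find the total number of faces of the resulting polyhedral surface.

A regular icosahedron: V=12, E=30, F=20.
Attach a 14-gonal pyramid (V=15, E=28, F=15) along a 3-gon: merge 3 vertices and 3 edges, delete both glued faces → V=24, E=55, F=33.
Check: V − E + F = 24 − 55 + 33 = 2.

33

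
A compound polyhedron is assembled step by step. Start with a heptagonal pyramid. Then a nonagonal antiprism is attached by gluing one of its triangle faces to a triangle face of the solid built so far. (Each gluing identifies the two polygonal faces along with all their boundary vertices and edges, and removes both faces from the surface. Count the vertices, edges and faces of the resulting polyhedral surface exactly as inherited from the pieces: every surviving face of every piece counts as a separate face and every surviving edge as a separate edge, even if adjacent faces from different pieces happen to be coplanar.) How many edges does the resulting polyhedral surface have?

A heptagonal pyramid: V=8, E=14, F=8.
Attach a nonagonal antiprism (V=18, E=36, F=20) along a 3-gon: merge 3 vertices and 3 edges, delete both glued faces → V=23, E=47, F=26.
Check: V − E + F = 23 − 47 + 26 = 2.

47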